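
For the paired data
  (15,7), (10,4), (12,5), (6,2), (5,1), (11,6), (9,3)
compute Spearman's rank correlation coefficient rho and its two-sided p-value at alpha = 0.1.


Step 1: Rank x and y separately (midranks; no ties here).
rank(x): 15->7, 10->4, 12->6, 6->2, 5->1, 11->5, 9->3
rank(y): 7->7, 4->4, 5->5, 2->2, 1->1, 6->6, 3->3
Step 2: d_i = R_x(i) - R_y(i); compute d_i^2.
  (7-7)^2=0, (4-4)^2=0, (6-5)^2=1, (2-2)^2=0, (1-1)^2=0, (5-6)^2=1, (3-3)^2=0
sum(d^2) = 2.
Step 3: rho = 1 - 6*2 / (7*(7^2 - 1)) = 1 - 12/336 = 0.964286.
Step 4: Under H0, t = rho * sqrt((n-2)/(1-rho^2)) = 8.1408 ~ t(5).
Step 5: Two-sided p-value from the t-distribution with 5 df = 0.000454.
Step 6: alpha = 0.1. reject H0.

rho = 0.9643, p = 0.000454, reject H0 at alpha = 0.1.


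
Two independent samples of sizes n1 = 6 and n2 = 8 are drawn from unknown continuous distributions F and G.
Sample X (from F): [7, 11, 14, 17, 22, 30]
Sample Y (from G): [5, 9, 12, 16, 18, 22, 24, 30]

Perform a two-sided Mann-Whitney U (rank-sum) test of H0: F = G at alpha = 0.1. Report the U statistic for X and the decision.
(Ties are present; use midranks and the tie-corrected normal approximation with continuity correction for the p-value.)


Step 1: Combine and sort all 14 observations; assign midranks.
sorted (value, group): (5,Y), (7,X), (9,Y), (11,X), (12,Y), (14,X), (16,Y), (17,X), (18,Y), (22,X), (22,Y), (24,Y), (30,X), (30,Y)
ranks: 5->1, 7->2, 9->3, 11->4, 12->5, 14->6, 16->7, 17->8, 18->9, 22->10.5, 22->10.5, 24->12, 30->13.5, 30->13.5
Step 2: Rank sum for X: R1 = 2 + 4 + 6 + 8 + 10.5 + 13.5 = 44.
Step 3: U_X = R1 - n1(n1+1)/2 = 44 - 6*7/2 = 44 - 21 = 23.
       U_Y = n1*n2 - U_X = 48 - 23 = 25.
Step 4: Ties are present, so use the tie-corrected normal approximation (with continuity correction) for the p-value.
Step 5: p-value = 0.948419; compare to alpha = 0.1. fail to reject H0.

U_X = 23, p = 0.948419, fail to reject H0 at alpha = 0.1.


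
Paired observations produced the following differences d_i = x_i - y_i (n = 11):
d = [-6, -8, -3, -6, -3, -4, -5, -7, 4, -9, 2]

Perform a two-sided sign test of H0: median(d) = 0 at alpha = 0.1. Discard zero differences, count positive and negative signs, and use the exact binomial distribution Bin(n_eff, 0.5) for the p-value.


Step 1: Discard zero differences. Original n = 11; n_eff = number of nonzero differences = 11.
Nonzero differences (with sign): -6, -8, -3, -6, -3, -4, -5, -7, +4, -9, +2
Step 2: Count signs: positive = 2, negative = 9.
Step 3: Under H0: P(positive) = 0.5, so the number of positives S ~ Bin(11, 0.5).
Step 4: Two-sided exact p-value = sum of Bin(11,0.5) probabilities at or below the observed probability = 0.065430.
Step 5: alpha = 0.1. reject H0.

n_eff = 11, pos = 2, neg = 9, p = 0.065430, reject H0.


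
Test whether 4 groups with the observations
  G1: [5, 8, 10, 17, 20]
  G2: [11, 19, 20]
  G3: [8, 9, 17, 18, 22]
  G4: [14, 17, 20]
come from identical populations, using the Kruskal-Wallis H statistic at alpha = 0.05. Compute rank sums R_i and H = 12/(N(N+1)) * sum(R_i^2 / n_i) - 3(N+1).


Step 1: Combine all N = 16 observations and assign midranks.
sorted (value, group, rank): (5,G1,1), (8,G1,2.5), (8,G3,2.5), (9,G3,4), (10,G1,5), (11,G2,6), (14,G4,7), (17,G1,9), (17,G3,9), (17,G4,9), (18,G3,11), (19,G2,12), (20,G1,14), (20,G2,14), (20,G4,14), (22,G3,16)
Step 2: Sum ranks within each group.
R_1 = 31.5 (n_1 = 5)
R_2 = 32 (n_2 = 3)
R_3 = 42.5 (n_3 = 5)
R_4 = 30 (n_4 = 3)
Step 3: H = 12/(N(N+1)) * sum(R_i^2/n_i) - 3(N+1)
     = 12/(16*17) * (31.5^2/5 + 32^2/3 + 42.5^2/5 + 30^2/3) - 3*17
     = 0.044118 * 1201.03 - 51
     = 1.986765.
Step 4: Ties present; correction factor C = 1 - 54/(16^3 - 16) = 0.986765. Corrected H = 1.986765 / 0.986765 = 2.013413.
Step 5: Under H0, H ~ chi^2(3); p-value = 0.569627.
Step 6: alpha = 0.05. fail to reject H0.

H = 2.0134, df = 3, p = 0.569627, fail to reject H0.


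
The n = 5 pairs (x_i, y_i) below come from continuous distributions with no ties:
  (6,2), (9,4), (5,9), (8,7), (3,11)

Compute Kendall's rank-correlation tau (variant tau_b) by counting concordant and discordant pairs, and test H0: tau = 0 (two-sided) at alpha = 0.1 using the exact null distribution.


Step 1: Enumerate the 10 unordered pairs (i,j) with i<j and classify each by sign(x_j-x_i) * sign(y_j-y_i).
  (1,2):dx=+3,dy=+2->C; (1,3):dx=-1,dy=+7->D; (1,4):dx=+2,dy=+5->C; (1,5):dx=-3,dy=+9->D
  (2,3):dx=-4,dy=+5->D; (2,4):dx=-1,dy=+3->D; (2,5):dx=-6,dy=+7->D; (3,4):dx=+3,dy=-2->D
  (3,5):dx=-2,dy=+2->D; (4,5):dx=-5,dy=+4->D
Step 2: C = 2, D = 8, total pairs = 10.
Step 3: tau = (C - D)/(n(n-1)/2) = (2 - 8)/10 = -0.600000.
Step 4: Exact two-sided p-value (enumerate n! = 120 permutations of y under H0): p = 0.233333.
Step 5: alpha = 0.1. fail to reject H0.

tau_b = -0.6000 (C=2, D=8), p = 0.233333, fail to reject H0.


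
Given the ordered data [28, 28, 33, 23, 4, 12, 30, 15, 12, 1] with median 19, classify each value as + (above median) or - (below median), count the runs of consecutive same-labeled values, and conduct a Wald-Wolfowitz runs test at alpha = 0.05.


Step 1: Compute median = 19; label A = above, B = below.
Labels in order: AAAABBABBB  (n_A = 5, n_B = 5)
Step 2: Count runs R = 4.
Step 3: Under H0 (random ordering), E[R] = 2*n_A*n_B/(n_A+n_B) + 1 = 2*5*5/10 + 1 = 6.0000.
        Var[R] = 2*n_A*n_B*(2*n_A*n_B - n_A - n_B) / ((n_A+n_B)^2 * (n_A+n_B-1)) = 2000/900 = 2.2222.
        SD[R] = 1.4907.
Step 4: Continuity-corrected z = (R + 0.5 - E[R]) / SD[R] = (4 + 0.5 - 6.0000) / 1.4907 = -1.0062.
Step 5: Two-sided p-value via normal approximation = 2*(1 - Phi(|z|)) = 0.314305.
Step 6: alpha = 0.05. fail to reject H0.

R = 4, z = -1.0062, p = 0.314305, fail to reject H0.


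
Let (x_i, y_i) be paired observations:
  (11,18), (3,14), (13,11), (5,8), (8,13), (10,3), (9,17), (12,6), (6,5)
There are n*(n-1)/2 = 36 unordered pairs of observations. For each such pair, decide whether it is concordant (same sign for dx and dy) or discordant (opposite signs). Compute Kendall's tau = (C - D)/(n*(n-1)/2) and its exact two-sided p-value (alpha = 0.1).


Step 1: Enumerate the 36 unordered pairs (i,j) with i<j and classify each by sign(x_j-x_i) * sign(y_j-y_i).
  (1,2):dx=-8,dy=-4->C; (1,3):dx=+2,dy=-7->D; (1,4):dx=-6,dy=-10->C; (1,5):dx=-3,dy=-5->C
  (1,6):dx=-1,dy=-15->C; (1,7):dx=-2,dy=-1->C; (1,8):dx=+1,dy=-12->D; (1,9):dx=-5,dy=-13->C
  (2,3):dx=+10,dy=-3->D; (2,4):dx=+2,dy=-6->D; (2,5):dx=+5,dy=-1->D; (2,6):dx=+7,dy=-11->D
  (2,7):dx=+6,dy=+3->C; (2,8):dx=+9,dy=-8->D; (2,9):dx=+3,dy=-9->D; (3,4):dx=-8,dy=-3->C
  (3,5):dx=-5,dy=+2->D; (3,6):dx=-3,dy=-8->C; (3,7):dx=-4,dy=+6->D; (3,8):dx=-1,dy=-5->C
  (3,9):dx=-7,dy=-6->C; (4,5):dx=+3,dy=+5->C; (4,6):dx=+5,dy=-5->D; (4,7):dx=+4,dy=+9->C
  (4,8):dx=+7,dy=-2->D; (4,9):dx=+1,dy=-3->D; (5,6):dx=+2,dy=-10->D; (5,7):dx=+1,dy=+4->C
  (5,8):dx=+4,dy=-7->D; (5,9):dx=-2,dy=-8->C; (6,7):dx=-1,dy=+14->D; (6,8):dx=+2,dy=+3->C
  (6,9):dx=-4,dy=+2->D; (7,8):dx=+3,dy=-11->D; (7,9):dx=-3,dy=-12->C; (8,9):dx=-6,dy=-1->C
Step 2: C = 18, D = 18, total pairs = 36.
Step 3: tau = (C - D)/(n(n-1)/2) = (18 - 18)/36 = 0.000000.
Step 4: Exact two-sided p-value (enumerate n! = 362880 permutations of y under H0): p = 1.000000.
Step 5: alpha = 0.1. fail to reject H0.

tau_b = 0.0000 (C=18, D=18), p = 1.000000, fail to reject H0.


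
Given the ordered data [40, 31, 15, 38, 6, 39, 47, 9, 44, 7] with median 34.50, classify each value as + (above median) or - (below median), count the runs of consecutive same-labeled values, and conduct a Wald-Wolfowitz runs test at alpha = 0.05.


Step 1: Compute median = 34.50; label A = above, B = below.
Labels in order: ABBABAABAB  (n_A = 5, n_B = 5)
Step 2: Count runs R = 8.
Step 3: Under H0 (random ordering), E[R] = 2*n_A*n_B/(n_A+n_B) + 1 = 2*5*5/10 + 1 = 6.0000.
        Var[R] = 2*n_A*n_B*(2*n_A*n_B - n_A - n_B) / ((n_A+n_B)^2 * (n_A+n_B-1)) = 2000/900 = 2.2222.
        SD[R] = 1.4907.
Step 4: Continuity-corrected z = (R - 0.5 - E[R]) / SD[R] = (8 - 0.5 - 6.0000) / 1.4907 = 1.0062.
Step 5: Two-sided p-value via normal approximation = 2*(1 - Phi(|z|)) = 0.314305.
Step 6: alpha = 0.05. fail to reject H0.

R = 8, z = 1.0062, p = 0.314305, fail to reject H0.


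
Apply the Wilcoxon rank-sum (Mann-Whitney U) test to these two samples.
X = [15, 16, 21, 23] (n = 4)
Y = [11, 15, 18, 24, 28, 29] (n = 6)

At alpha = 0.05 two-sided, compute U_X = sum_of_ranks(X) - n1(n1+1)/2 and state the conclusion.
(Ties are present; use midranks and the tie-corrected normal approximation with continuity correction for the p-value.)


Step 1: Combine and sort all 10 observations; assign midranks.
sorted (value, group): (11,Y), (15,X), (15,Y), (16,X), (18,Y), (21,X), (23,X), (24,Y), (28,Y), (29,Y)
ranks: 11->1, 15->2.5, 15->2.5, 16->4, 18->5, 21->6, 23->7, 24->8, 28->9, 29->10
Step 2: Rank sum for X: R1 = 2.5 + 4 + 6 + 7 = 19.5.
Step 3: U_X = R1 - n1(n1+1)/2 = 19.5 - 4*5/2 = 19.5 - 10 = 9.5.
       U_Y = n1*n2 - U_X = 24 - 9.5 = 14.5.
Step 4: Ties are present, so use the tie-corrected normal approximation (with continuity correction) for the p-value.
Step 5: p-value = 0.668870; compare to alpha = 0.05. fail to reject H0.

U_X = 9.5, p = 0.668870, fail to reject H0 at alpha = 0.05.


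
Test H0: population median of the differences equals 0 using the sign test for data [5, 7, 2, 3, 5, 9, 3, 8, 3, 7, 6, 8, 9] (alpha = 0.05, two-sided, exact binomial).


Step 1: Discard zero differences. Original n = 13; n_eff = number of nonzero differences = 13.
Nonzero differences (with sign): +5, +7, +2, +3, +5, +9, +3, +8, +3, +7, +6, +8, +9
Step 2: Count signs: positive = 13, negative = 0.
Step 3: Under H0: P(positive) = 0.5, so the number of positives S ~ Bin(13, 0.5).
Step 4: Two-sided exact p-value = sum of Bin(13,0.5) probabilities at or below the observed probability = 0.000244.
Step 5: alpha = 0.05. reject H0.

n_eff = 13, pos = 13, neg = 0, p = 0.000244, reject H0.


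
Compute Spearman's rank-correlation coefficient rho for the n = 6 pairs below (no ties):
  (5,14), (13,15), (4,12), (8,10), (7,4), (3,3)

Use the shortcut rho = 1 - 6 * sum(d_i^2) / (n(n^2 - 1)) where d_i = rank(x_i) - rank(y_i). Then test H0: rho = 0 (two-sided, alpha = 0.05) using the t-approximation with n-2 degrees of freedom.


Step 1: Rank x and y separately (midranks; no ties here).
rank(x): 5->3, 13->6, 4->2, 8->5, 7->4, 3->1
rank(y): 14->5, 15->6, 12->4, 10->3, 4->2, 3->1
Step 2: d_i = R_x(i) - R_y(i); compute d_i^2.
  (3-5)^2=4, (6-6)^2=0, (2-4)^2=4, (5-3)^2=4, (4-2)^2=4, (1-1)^2=0
sum(d^2) = 16.
Step 3: rho = 1 - 6*16 / (6*(6^2 - 1)) = 1 - 96/210 = 0.542857.
Step 4: Under H0, t = rho * sqrt((n-2)/(1-rho^2)) = 1.2928 ~ t(4).
Step 5: Two-sided p-value from the t-distribution with 4 df = 0.265703.
Step 6: alpha = 0.05. fail to reject H0.

rho = 0.5429, p = 0.265703, fail to reject H0 at alpha = 0.05.


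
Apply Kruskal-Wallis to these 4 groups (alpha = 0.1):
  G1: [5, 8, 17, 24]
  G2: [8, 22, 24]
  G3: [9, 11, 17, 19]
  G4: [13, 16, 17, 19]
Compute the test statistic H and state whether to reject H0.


Step 1: Combine all N = 15 observations and assign midranks.
sorted (value, group, rank): (5,G1,1), (8,G1,2.5), (8,G2,2.5), (9,G3,4), (11,G3,5), (13,G4,6), (16,G4,7), (17,G1,9), (17,G3,9), (17,G4,9), (19,G3,11.5), (19,G4,11.5), (22,G2,13), (24,G1,14.5), (24,G2,14.5)
Step 2: Sum ranks within each group.
R_1 = 27 (n_1 = 4)
R_2 = 30 (n_2 = 3)
R_3 = 29.5 (n_3 = 4)
R_4 = 33.5 (n_4 = 4)
Step 3: H = 12/(N(N+1)) * sum(R_i^2/n_i) - 3(N+1)
     = 12/(15*16) * (27^2/4 + 30^2/3 + 29.5^2/4 + 33.5^2/4) - 3*16
     = 0.050000 * 980.375 - 48
     = 1.018750.
Step 4: Ties present; correction factor C = 1 - 42/(15^3 - 15) = 0.987500. Corrected H = 1.018750 / 0.987500 = 1.031646.
Step 5: Under H0, H ~ chi^2(3); p-value = 0.793595.
Step 6: alpha = 0.1. fail to reject H0.

H = 1.0316, df = 3, p = 0.793595, fail to reject H0.


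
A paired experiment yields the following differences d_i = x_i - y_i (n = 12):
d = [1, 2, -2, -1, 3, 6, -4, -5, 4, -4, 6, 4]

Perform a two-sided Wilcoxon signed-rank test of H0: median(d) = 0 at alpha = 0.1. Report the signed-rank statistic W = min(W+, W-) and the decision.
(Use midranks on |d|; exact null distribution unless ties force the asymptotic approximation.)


Step 1: Drop any zero differences (none here) and take |d_i|.
|d| = [1, 2, 2, 1, 3, 6, 4, 5, 4, 4, 6, 4]
Step 2: Midrank |d_i| (ties get averaged ranks).
ranks: |1|->1.5, |2|->3.5, |2|->3.5, |1|->1.5, |3|->5, |6|->11.5, |4|->7.5, |5|->10, |4|->7.5, |4|->7.5, |6|->11.5, |4|->7.5
Step 3: Attach original signs; sum ranks with positive sign and with negative sign.
W+ = 1.5 + 3.5 + 5 + 11.5 + 7.5 + 11.5 + 7.5 = 48
W- = 3.5 + 1.5 + 7.5 + 10 + 7.5 = 30
(Check: W+ + W- = 78 should equal n(n+1)/2 = 78.)
Step 4: Test statistic W = min(W+, W-) = 30.
Step 5: Ties in |d|, so use the tie-corrected normal approximation.
        E[W] = n(n+1)/4 = 12*13/4 = 39.
        Tie groups: |d|=1 (t=2), |d|=2 (t=2), |d|=4 (t=4), |d|=6 (t=2); sum(t^3 - t) = 78.
        Var[W] = n(n+1)(2n+1)/24 - sum(t^3-t)/48 = 3900/24 - 78/48 = 160.875.
        z = (W - E[W]) / sqrt(Var[W]) = (30 - 39) / 12.6837 = -0.7096.
        Two-sided p = 2*Phi(z) = 0.477968.
Step 6: alpha = 0.1. fail to reject H0.

W+ = 48, W- = 30, W = min = 30, p = 0.477968, fail to reject H0.


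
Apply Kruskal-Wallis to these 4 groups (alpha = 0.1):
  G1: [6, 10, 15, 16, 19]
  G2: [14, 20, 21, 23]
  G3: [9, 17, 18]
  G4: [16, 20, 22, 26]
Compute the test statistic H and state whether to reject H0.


Step 1: Combine all N = 16 observations and assign midranks.
sorted (value, group, rank): (6,G1,1), (9,G3,2), (10,G1,3), (14,G2,4), (15,G1,5), (16,G1,6.5), (16,G4,6.5), (17,G3,8), (18,G3,9), (19,G1,10), (20,G2,11.5), (20,G4,11.5), (21,G2,13), (22,G4,14), (23,G2,15), (26,G4,16)
Step 2: Sum ranks within each group.
R_1 = 25.5 (n_1 = 5)
R_2 = 43.5 (n_2 = 4)
R_3 = 19 (n_3 = 3)
R_4 = 48 (n_4 = 4)
Step 3: H = 12/(N(N+1)) * sum(R_i^2/n_i) - 3(N+1)
     = 12/(16*17) * (25.5^2/5 + 43.5^2/4 + 19^2/3 + 48^2/4) - 3*17
     = 0.044118 * 1299.45 - 51
     = 6.328493.
Step 4: Ties present; correction factor C = 1 - 12/(16^3 - 16) = 0.997059. Corrected H = 6.328493 / 0.997059 = 6.347161.
Step 5: Under H0, H ~ chi^2(3); p-value = 0.095889.
Step 6: alpha = 0.1. reject H0.

H = 6.3472, df = 3, p = 0.095889, reject H0.


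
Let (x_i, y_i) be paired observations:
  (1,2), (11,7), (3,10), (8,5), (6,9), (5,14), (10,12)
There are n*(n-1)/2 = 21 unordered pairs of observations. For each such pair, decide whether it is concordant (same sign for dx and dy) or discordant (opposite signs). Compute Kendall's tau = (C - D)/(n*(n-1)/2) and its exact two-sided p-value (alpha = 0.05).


Step 1: Enumerate the 21 unordered pairs (i,j) with i<j and classify each by sign(x_j-x_i) * sign(y_j-y_i).
  (1,2):dx=+10,dy=+5->C; (1,3):dx=+2,dy=+8->C; (1,4):dx=+7,dy=+3->C; (1,5):dx=+5,dy=+7->C
  (1,6):dx=+4,dy=+12->C; (1,7):dx=+9,dy=+10->C; (2,3):dx=-8,dy=+3->D; (2,4):dx=-3,dy=-2->C
  (2,5):dx=-5,dy=+2->D; (2,6):dx=-6,dy=+7->D; (2,7):dx=-1,dy=+5->D; (3,4):dx=+5,dy=-5->D
  (3,5):dx=+3,dy=-1->D; (3,6):dx=+2,dy=+4->C; (3,7):dx=+7,dy=+2->C; (4,5):dx=-2,dy=+4->D
  (4,6):dx=-3,dy=+9->D; (4,7):dx=+2,dy=+7->C; (5,6):dx=-1,dy=+5->D; (5,7):dx=+4,dy=+3->C
  (6,7):dx=+5,dy=-2->D
Step 2: C = 11, D = 10, total pairs = 21.
Step 3: tau = (C - D)/(n(n-1)/2) = (11 - 10)/21 = 0.047619.
Step 4: Exact two-sided p-value (enumerate n! = 5040 permutations of y under H0): p = 1.000000.
Step 5: alpha = 0.05. fail to reject H0.

tau_b = 0.0476 (C=11, D=10), p = 1.000000, fail to reject H0.


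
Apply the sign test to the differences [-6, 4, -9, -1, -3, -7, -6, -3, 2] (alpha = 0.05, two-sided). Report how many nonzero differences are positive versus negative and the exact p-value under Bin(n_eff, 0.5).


Step 1: Discard zero differences. Original n = 9; n_eff = number of nonzero differences = 9.
Nonzero differences (with sign): -6, +4, -9, -1, -3, -7, -6, -3, +2
Step 2: Count signs: positive = 2, negative = 7.
Step 3: Under H0: P(positive) = 0.5, so the number of positives S ~ Bin(9, 0.5).
Step 4: Two-sided exact p-value = sum of Bin(9,0.5) probabilities at or below the observed probability = 0.179688.
Step 5: alpha = 0.05. fail to reject H0.

n_eff = 9, pos = 2, neg = 7, p = 0.179688, fail to reject H0.


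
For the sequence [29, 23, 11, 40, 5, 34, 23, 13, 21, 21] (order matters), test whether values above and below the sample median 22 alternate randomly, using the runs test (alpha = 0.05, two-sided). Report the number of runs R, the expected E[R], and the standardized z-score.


Step 1: Compute median = 22; label A = above, B = below.
Labels in order: AABABAABBB  (n_A = 5, n_B = 5)
Step 2: Count runs R = 6.
Step 3: Under H0 (random ordering), E[R] = 2*n_A*n_B/(n_A+n_B) + 1 = 2*5*5/10 + 1 = 6.0000.
        Var[R] = 2*n_A*n_B*(2*n_A*n_B - n_A - n_B) / ((n_A+n_B)^2 * (n_A+n_B-1)) = 2000/900 = 2.2222.
        SD[R] = 1.4907.
Step 4: R = E[R], so z = 0 with no continuity correction.
Step 5: Two-sided p-value via normal approximation = 2*(1 - Phi(|z|)) = 1.000000.
Step 6: alpha = 0.05. fail to reject H0.

R = 6, z = 0.0000, p = 1.000000, fail to reject H0.


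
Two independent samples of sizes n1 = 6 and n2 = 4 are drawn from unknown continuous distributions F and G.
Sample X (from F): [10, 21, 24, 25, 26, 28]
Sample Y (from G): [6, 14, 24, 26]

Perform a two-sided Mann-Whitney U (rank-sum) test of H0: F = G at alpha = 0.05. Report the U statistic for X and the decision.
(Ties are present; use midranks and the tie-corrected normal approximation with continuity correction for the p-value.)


Step 1: Combine and sort all 10 observations; assign midranks.
sorted (value, group): (6,Y), (10,X), (14,Y), (21,X), (24,X), (24,Y), (25,X), (26,X), (26,Y), (28,X)
ranks: 6->1, 10->2, 14->3, 21->4, 24->5.5, 24->5.5, 25->7, 26->8.5, 26->8.5, 28->10
Step 2: Rank sum for X: R1 = 2 + 4 + 5.5 + 7 + 8.5 + 10 = 37.
Step 3: U_X = R1 - n1(n1+1)/2 = 37 - 6*7/2 = 37 - 21 = 16.
       U_Y = n1*n2 - U_X = 24 - 16 = 8.
Step 4: Ties are present, so use the tie-corrected normal approximation (with continuity correction) for the p-value.
Step 5: p-value = 0.452793; compare to alpha = 0.05. fail to reject H0.

U_X = 16, p = 0.452793, fail to reject H0 at alpha = 0.05.


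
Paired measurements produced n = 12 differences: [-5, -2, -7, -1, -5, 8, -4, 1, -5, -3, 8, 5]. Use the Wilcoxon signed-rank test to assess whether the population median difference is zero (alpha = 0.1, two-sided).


Step 1: Drop any zero differences (none here) and take |d_i|.
|d| = [5, 2, 7, 1, 5, 8, 4, 1, 5, 3, 8, 5]
Step 2: Midrank |d_i| (ties get averaged ranks).
ranks: |5|->7.5, |2|->3, |7|->10, |1|->1.5, |5|->7.5, |8|->11.5, |4|->5, |1|->1.5, |5|->7.5, |3|->4, |8|->11.5, |5|->7.5
Step 3: Attach original signs; sum ranks with positive sign and with negative sign.
W+ = 11.5 + 1.5 + 11.5 + 7.5 = 32
W- = 7.5 + 3 + 10 + 1.5 + 7.5 + 5 + 7.5 + 4 = 46
(Check: W+ + W- = 78 should equal n(n+1)/2 = 78.)
Step 4: Test statistic W = min(W+, W-) = 32.
Step 5: Ties in |d|, so use the tie-corrected normal approximation.
        E[W] = n(n+1)/4 = 12*13/4 = 39.
        Tie groups: |d|=1 (t=2), |d|=5 (t=4), |d|=8 (t=2); sum(t^3 - t) = 72.
        Var[W] = n(n+1)(2n+1)/24 - sum(t^3-t)/48 = 3900/24 - 72/48 = 161.
        z = (W - E[W]) / sqrt(Var[W]) = (32 - 39) / 12.6886 = -0.5517.
        Two-sided p = 2*Phi(z) = 0.581169.
Step 6: alpha = 0.1. fail to reject H0.

W+ = 32, W- = 46, W = min = 32, p = 0.581169, fail to reject H0.


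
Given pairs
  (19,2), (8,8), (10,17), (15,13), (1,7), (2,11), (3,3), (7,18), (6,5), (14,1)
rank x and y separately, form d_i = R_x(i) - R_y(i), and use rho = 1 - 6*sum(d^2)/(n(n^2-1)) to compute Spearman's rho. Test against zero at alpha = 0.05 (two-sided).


Step 1: Rank x and y separately (midranks; no ties here).
rank(x): 19->10, 8->6, 10->7, 15->9, 1->1, 2->2, 3->3, 7->5, 6->4, 14->8
rank(y): 2->2, 8->6, 17->9, 13->8, 7->5, 11->7, 3->3, 18->10, 5->4, 1->1
Step 2: d_i = R_x(i) - R_y(i); compute d_i^2.
  (10-2)^2=64, (6-6)^2=0, (7-9)^2=4, (9-8)^2=1, (1-5)^2=16, (2-7)^2=25, (3-3)^2=0, (5-10)^2=25, (4-4)^2=0, (8-1)^2=49
sum(d^2) = 184.
Step 3: rho = 1 - 6*184 / (10*(10^2 - 1)) = 1 - 1104/990 = -0.115152.
Step 4: Under H0, t = rho * sqrt((n-2)/(1-rho^2)) = -0.3279 ~ t(8).
Step 5: Two-sided p-value from the t-distribution with 8 df = 0.751420.
Step 6: alpha = 0.05. fail to reject H0.

rho = -0.1152, p = 0.751420, fail to reject H0 at alpha = 0.05.


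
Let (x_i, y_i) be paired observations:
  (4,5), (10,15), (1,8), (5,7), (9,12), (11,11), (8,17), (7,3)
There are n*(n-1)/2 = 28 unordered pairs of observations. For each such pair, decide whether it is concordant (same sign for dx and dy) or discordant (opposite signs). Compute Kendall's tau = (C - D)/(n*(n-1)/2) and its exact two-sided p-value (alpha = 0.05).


Step 1: Enumerate the 28 unordered pairs (i,j) with i<j and classify each by sign(x_j-x_i) * sign(y_j-y_i).
  (1,2):dx=+6,dy=+10->C; (1,3):dx=-3,dy=+3->D; (1,4):dx=+1,dy=+2->C; (1,5):dx=+5,dy=+7->C
  (1,6):dx=+7,dy=+6->C; (1,7):dx=+4,dy=+12->C; (1,8):dx=+3,dy=-2->D; (2,3):dx=-9,dy=-7->C
  (2,4):dx=-5,dy=-8->C; (2,5):dx=-1,dy=-3->C; (2,6):dx=+1,dy=-4->D; (2,7):dx=-2,dy=+2->D
  (2,8):dx=-3,dy=-12->C; (3,4):dx=+4,dy=-1->D; (3,5):dx=+8,dy=+4->C; (3,6):dx=+10,dy=+3->C
  (3,7):dx=+7,dy=+9->C; (3,8):dx=+6,dy=-5->D; (4,5):dx=+4,dy=+5->C; (4,6):dx=+6,dy=+4->C
  (4,7):dx=+3,dy=+10->C; (4,8):dx=+2,dy=-4->D; (5,6):dx=+2,dy=-1->D; (5,7):dx=-1,dy=+5->D
  (5,8):dx=-2,dy=-9->C; (6,7):dx=-3,dy=+6->D; (6,8):dx=-4,dy=-8->C; (7,8):dx=-1,dy=-14->C
Step 2: C = 18, D = 10, total pairs = 28.
Step 3: tau = (C - D)/(n(n-1)/2) = (18 - 10)/28 = 0.285714.
Step 4: Exact two-sided p-value (enumerate n! = 40320 permutations of y under H0): p = 0.398760.
Step 5: alpha = 0.05. fail to reject H0.

tau_b = 0.2857 (C=18, D=10), p = 0.398760, fail to reject H0.


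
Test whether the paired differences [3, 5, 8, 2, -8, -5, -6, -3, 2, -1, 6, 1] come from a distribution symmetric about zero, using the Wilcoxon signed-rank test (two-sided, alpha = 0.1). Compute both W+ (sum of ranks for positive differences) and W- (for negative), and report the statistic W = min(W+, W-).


Step 1: Drop any zero differences (none here) and take |d_i|.
|d| = [3, 5, 8, 2, 8, 5, 6, 3, 2, 1, 6, 1]
Step 2: Midrank |d_i| (ties get averaged ranks).
ranks: |3|->5.5, |5|->7.5, |8|->11.5, |2|->3.5, |8|->11.5, |5|->7.5, |6|->9.5, |3|->5.5, |2|->3.5, |1|->1.5, |6|->9.5, |1|->1.5
Step 3: Attach original signs; sum ranks with positive sign and with negative sign.
W+ = 5.5 + 7.5 + 11.5 + 3.5 + 3.5 + 9.5 + 1.5 = 42.5
W- = 11.5 + 7.5 + 9.5 + 5.5 + 1.5 = 35.5
(Check: W+ + W- = 78 should equal n(n+1)/2 = 78.)
Step 4: Test statistic W = min(W+, W-) = 35.5.
Step 5: Ties in |d|, so use the tie-corrected normal approximation.
        E[W] = n(n+1)/4 = 12*13/4 = 39.
        Tie groups: |d|=1 (t=2), |d|=2 (t=2), |d|=3 (t=2), |d|=5 (t=2), |d|=6 (t=2), |d|=8 (t=2); sum(t^3 - t) = 36.
        Var[W] = n(n+1)(2n+1)/24 - sum(t^3-t)/48 = 3900/24 - 36/48 = 161.75.
        z = (W - E[W]) / sqrt(Var[W]) = (35.5 - 39) / 12.7181 = -0.2752.
        Two-sided p = 2*Phi(z) = 0.783164.
Step 6: alpha = 0.1. fail to reject H0.

W+ = 42.5, W- = 35.5, W = min = 35.5, p = 0.783164, fail to reject H0.


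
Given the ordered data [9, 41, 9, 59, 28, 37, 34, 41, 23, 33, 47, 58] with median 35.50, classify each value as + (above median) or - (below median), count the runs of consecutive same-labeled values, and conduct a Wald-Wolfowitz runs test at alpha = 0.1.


Step 1: Compute median = 35.50; label A = above, B = below.
Labels in order: BABABABABBAA  (n_A = 6, n_B = 6)
Step 2: Count runs R = 10.
Step 3: Under H0 (random ordering), E[R] = 2*n_A*n_B/(n_A+n_B) + 1 = 2*6*6/12 + 1 = 7.0000.
        Var[R] = 2*n_A*n_B*(2*n_A*n_B - n_A - n_B) / ((n_A+n_B)^2 * (n_A+n_B-1)) = 4320/1584 = 2.7273.
        SD[R] = 1.6514.
Step 4: Continuity-corrected z = (R - 0.5 - E[R]) / SD[R] = (10 - 0.5 - 7.0000) / 1.6514 = 1.5138.
Step 5: Two-sided p-value via normal approximation = 2*(1 - Phi(|z|)) = 0.130070.
Step 6: alpha = 0.1. fail to reject H0.

R = 10, z = 1.5138, p = 0.130070, fail to reject H0.


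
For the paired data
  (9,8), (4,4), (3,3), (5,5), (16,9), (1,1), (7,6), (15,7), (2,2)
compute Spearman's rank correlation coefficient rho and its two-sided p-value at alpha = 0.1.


Step 1: Rank x and y separately (midranks; no ties here).
rank(x): 9->7, 4->4, 3->3, 5->5, 16->9, 1->1, 7->6, 15->8, 2->2
rank(y): 8->8, 4->4, 3->3, 5->5, 9->9, 1->1, 6->6, 7->7, 2->2
Step 2: d_i = R_x(i) - R_y(i); compute d_i^2.
  (7-8)^2=1, (4-4)^2=0, (3-3)^2=0, (5-5)^2=0, (9-9)^2=0, (1-1)^2=0, (6-6)^2=0, (8-7)^2=1, (2-2)^2=0
sum(d^2) = 2.
Step 3: rho = 1 - 6*2 / (9*(9^2 - 1)) = 1 - 12/720 = 0.983333.
Step 4: Under H0, t = rho * sqrt((n-2)/(1-rho^2)) = 14.3096 ~ t(7).
Step 5: Two-sided p-value from the t-distribution with 7 df = 0.000002.
Step 6: alpha = 0.1. reject H0.

rho = 0.9833, p = 0.000002, reject H0 at alpha = 0.1.


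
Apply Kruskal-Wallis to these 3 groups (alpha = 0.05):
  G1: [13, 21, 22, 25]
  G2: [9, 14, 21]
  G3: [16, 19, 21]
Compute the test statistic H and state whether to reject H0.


Step 1: Combine all N = 10 observations and assign midranks.
sorted (value, group, rank): (9,G2,1), (13,G1,2), (14,G2,3), (16,G3,4), (19,G3,5), (21,G1,7), (21,G2,7), (21,G3,7), (22,G1,9), (25,G1,10)
Step 2: Sum ranks within each group.
R_1 = 28 (n_1 = 4)
R_2 = 11 (n_2 = 3)
R_3 = 16 (n_3 = 3)
Step 3: H = 12/(N(N+1)) * sum(R_i^2/n_i) - 3(N+1)
     = 12/(10*11) * (28^2/4 + 11^2/3 + 16^2/3) - 3*11
     = 0.109091 * 321.667 - 33
     = 2.090909.
Step 4: Ties present; correction factor C = 1 - 24/(10^3 - 10) = 0.975758. Corrected H = 2.090909 / 0.975758 = 2.142857.
Step 5: Under H0, H ~ chi^2(2); p-value = 0.342519.
Step 6: alpha = 0.05. fail to reject H0.

H = 2.1429, df = 2, p = 0.342519, fail to reject H0.


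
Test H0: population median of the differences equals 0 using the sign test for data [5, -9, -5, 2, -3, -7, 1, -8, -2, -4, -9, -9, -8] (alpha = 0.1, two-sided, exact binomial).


Step 1: Discard zero differences. Original n = 13; n_eff = number of nonzero differences = 13.
Nonzero differences (with sign): +5, -9, -5, +2, -3, -7, +1, -8, -2, -4, -9, -9, -8
Step 2: Count signs: positive = 3, negative = 10.
Step 3: Under H0: P(positive) = 0.5, so the number of positives S ~ Bin(13, 0.5).
Step 4: Two-sided exact p-value = sum of Bin(13,0.5) probabilities at or below the observed probability = 0.092285.
Step 5: alpha = 0.1. reject H0.

n_eff = 13, pos = 3, neg = 10, p = 0.092285, reject H0.


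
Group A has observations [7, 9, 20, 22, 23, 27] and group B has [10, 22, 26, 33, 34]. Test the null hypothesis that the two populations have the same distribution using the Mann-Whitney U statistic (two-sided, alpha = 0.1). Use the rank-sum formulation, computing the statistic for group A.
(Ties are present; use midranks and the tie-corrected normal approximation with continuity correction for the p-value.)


Step 1: Combine and sort all 11 observations; assign midranks.
sorted (value, group): (7,X), (9,X), (10,Y), (20,X), (22,X), (22,Y), (23,X), (26,Y), (27,X), (33,Y), (34,Y)
ranks: 7->1, 9->2, 10->3, 20->4, 22->5.5, 22->5.5, 23->7, 26->8, 27->9, 33->10, 34->11
Step 2: Rank sum for X: R1 = 1 + 2 + 4 + 5.5 + 7 + 9 = 28.5.
Step 3: U_X = R1 - n1(n1+1)/2 = 28.5 - 6*7/2 = 28.5 - 21 = 7.5.
       U_Y = n1*n2 - U_X = 30 - 7.5 = 22.5.
Step 4: Ties are present, so use the tie-corrected normal approximation (with continuity correction) for the p-value.
Step 5: p-value = 0.200217; compare to alpha = 0.1. fail to reject H0.

U_X = 7.5, p = 0.200217, fail to reject H0 at alpha = 0.1.


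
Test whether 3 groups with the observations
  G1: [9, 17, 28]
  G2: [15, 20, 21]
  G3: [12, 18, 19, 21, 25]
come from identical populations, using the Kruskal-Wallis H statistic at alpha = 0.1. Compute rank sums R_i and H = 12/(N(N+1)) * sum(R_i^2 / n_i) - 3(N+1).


Step 1: Combine all N = 11 observations and assign midranks.
sorted (value, group, rank): (9,G1,1), (12,G3,2), (15,G2,3), (17,G1,4), (18,G3,5), (19,G3,6), (20,G2,7), (21,G2,8.5), (21,G3,8.5), (25,G3,10), (28,G1,11)
Step 2: Sum ranks within each group.
R_1 = 16 (n_1 = 3)
R_2 = 18.5 (n_2 = 3)
R_3 = 31.5 (n_3 = 5)
Step 3: H = 12/(N(N+1)) * sum(R_i^2/n_i) - 3(N+1)
     = 12/(11*12) * (16^2/3 + 18.5^2/3 + 31.5^2/5) - 3*12
     = 0.090909 * 397.867 - 36
     = 0.169697.
Step 4: Ties present; correction factor C = 1 - 6/(11^3 - 11) = 0.995455. Corrected H = 0.169697 / 0.995455 = 0.170472.
Step 5: Under H0, H ~ chi^2(2); p-value = 0.918296.
Step 6: alpha = 0.1. fail to reject H0.

H = 0.1705, df = 2, p = 0.918296, fail to reject H0.


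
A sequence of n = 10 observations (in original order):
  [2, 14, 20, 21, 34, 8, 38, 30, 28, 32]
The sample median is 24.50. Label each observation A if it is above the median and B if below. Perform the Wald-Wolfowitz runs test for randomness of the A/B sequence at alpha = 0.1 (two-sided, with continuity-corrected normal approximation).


Step 1: Compute median = 24.50; label A = above, B = below.
Labels in order: BBBBABAAAA  (n_A = 5, n_B = 5)
Step 2: Count runs R = 4.
Step 3: Under H0 (random ordering), E[R] = 2*n_A*n_B/(n_A+n_B) + 1 = 2*5*5/10 + 1 = 6.0000.
        Var[R] = 2*n_A*n_B*(2*n_A*n_B - n_A - n_B) / ((n_A+n_B)^2 * (n_A+n_B-1)) = 2000/900 = 2.2222.
        SD[R] = 1.4907.
Step 4: Continuity-corrected z = (R + 0.5 - E[R]) / SD[R] = (4 + 0.5 - 6.0000) / 1.4907 = -1.0062.
Step 5: Two-sided p-value via normal approximation = 2*(1 - Phi(|z|)) = 0.314305.
Step 6: alpha = 0.1. fail to reject H0.

R = 4, z = -1.0062, p = 0.314305, fail to reject H0.


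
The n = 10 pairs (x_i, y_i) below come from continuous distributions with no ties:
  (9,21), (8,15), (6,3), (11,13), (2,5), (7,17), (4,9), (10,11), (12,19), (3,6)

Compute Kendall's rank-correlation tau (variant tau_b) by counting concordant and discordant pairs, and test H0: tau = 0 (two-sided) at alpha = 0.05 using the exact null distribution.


Step 1: Enumerate the 45 unordered pairs (i,j) with i<j and classify each by sign(x_j-x_i) * sign(y_j-y_i).
  (1,2):dx=-1,dy=-6->C; (1,3):dx=-3,dy=-18->C; (1,4):dx=+2,dy=-8->D; (1,5):dx=-7,dy=-16->C
  (1,6):dx=-2,dy=-4->C; (1,7):dx=-5,dy=-12->C; (1,8):dx=+1,dy=-10->D; (1,9):dx=+3,dy=-2->D
  (1,10):dx=-6,dy=-15->C; (2,3):dx=-2,dy=-12->C; (2,4):dx=+3,dy=-2->D; (2,5):dx=-6,dy=-10->C
  (2,6):dx=-1,dy=+2->D; (2,7):dx=-4,dy=-6->C; (2,8):dx=+2,dy=-4->D; (2,9):dx=+4,dy=+4->C
  (2,10):dx=-5,dy=-9->C; (3,4):dx=+5,dy=+10->C; (3,5):dx=-4,dy=+2->D; (3,6):dx=+1,dy=+14->C
  (3,7):dx=-2,dy=+6->D; (3,8):dx=+4,dy=+8->C; (3,9):dx=+6,dy=+16->C; (3,10):dx=-3,dy=+3->D
  (4,5):dx=-9,dy=-8->C; (4,6):dx=-4,dy=+4->D; (4,7):dx=-7,dy=-4->C; (4,8):dx=-1,dy=-2->C
  (4,9):dx=+1,dy=+6->C; (4,10):dx=-8,dy=-7->C; (5,6):dx=+5,dy=+12->C; (5,7):dx=+2,dy=+4->C
  (5,8):dx=+8,dy=+6->C; (5,9):dx=+10,dy=+14->C; (5,10):dx=+1,dy=+1->C; (6,7):dx=-3,dy=-8->C
  (6,8):dx=+3,dy=-6->D; (6,9):dx=+5,dy=+2->C; (6,10):dx=-4,dy=-11->C; (7,8):dx=+6,dy=+2->C
  (7,9):dx=+8,dy=+10->C; (7,10):dx=-1,dy=-3->C; (8,9):dx=+2,dy=+8->C; (8,10):dx=-7,dy=-5->C
  (9,10):dx=-9,dy=-13->C
Step 2: C = 34, D = 11, total pairs = 45.
Step 3: tau = (C - D)/(n(n-1)/2) = (34 - 11)/45 = 0.511111.
Step 4: Exact two-sided p-value (enumerate n! = 3628800 permutations of y under H0): p = 0.046623.
Step 5: alpha = 0.05. reject H0.

tau_b = 0.5111 (C=34, D=11), p = 0.046623, reject H0.


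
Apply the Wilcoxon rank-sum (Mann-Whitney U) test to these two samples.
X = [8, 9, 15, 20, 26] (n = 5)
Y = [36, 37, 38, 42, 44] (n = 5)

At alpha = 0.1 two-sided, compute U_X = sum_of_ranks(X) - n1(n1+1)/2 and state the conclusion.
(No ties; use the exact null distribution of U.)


Step 1: Combine and sort all 10 observations; assign midranks.
sorted (value, group): (8,X), (9,X), (15,X), (20,X), (26,X), (36,Y), (37,Y), (38,Y), (42,Y), (44,Y)
ranks: 8->1, 9->2, 15->3, 20->4, 26->5, 36->6, 37->7, 38->8, 42->9, 44->10
Step 2: Rank sum for X: R1 = 1 + 2 + 3 + 4 + 5 = 15.
Step 3: U_X = R1 - n1(n1+1)/2 = 15 - 5*6/2 = 15 - 15 = 0.
       U_Y = n1*n2 - U_X = 25 - 0 = 25.
Step 4: No ties, so the exact null distribution of U (based on enumerating the C(10,5) = 252 equally likely rank assignments) gives the two-sided p-value.
Step 5: p-value = 0.007937; compare to alpha = 0.1. reject H0.

U_X = 0, p = 0.007937, reject H0 at alpha = 0.1.


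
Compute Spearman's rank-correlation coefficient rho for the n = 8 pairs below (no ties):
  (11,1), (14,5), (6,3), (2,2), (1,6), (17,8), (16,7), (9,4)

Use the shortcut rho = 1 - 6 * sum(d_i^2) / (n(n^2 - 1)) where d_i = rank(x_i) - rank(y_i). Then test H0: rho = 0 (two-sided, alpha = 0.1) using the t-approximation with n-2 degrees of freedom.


Step 1: Rank x and y separately (midranks; no ties here).
rank(x): 11->5, 14->6, 6->3, 2->2, 1->1, 17->8, 16->7, 9->4
rank(y): 1->1, 5->5, 3->3, 2->2, 6->6, 8->8, 7->7, 4->4
Step 2: d_i = R_x(i) - R_y(i); compute d_i^2.
  (5-1)^2=16, (6-5)^2=1, (3-3)^2=0, (2-2)^2=0, (1-6)^2=25, (8-8)^2=0, (7-7)^2=0, (4-4)^2=0
sum(d^2) = 42.
Step 3: rho = 1 - 6*42 / (8*(8^2 - 1)) = 1 - 252/504 = 0.500000.
Step 4: Under H0, t = rho * sqrt((n-2)/(1-rho^2)) = 1.4142 ~ t(6).
Step 5: Two-sided p-value from the t-distribution with 6 df = 0.207031.
Step 6: alpha = 0.1. fail to reject H0.

rho = 0.5000, p = 0.207031, fail to reject H0 at alpha = 0.1.


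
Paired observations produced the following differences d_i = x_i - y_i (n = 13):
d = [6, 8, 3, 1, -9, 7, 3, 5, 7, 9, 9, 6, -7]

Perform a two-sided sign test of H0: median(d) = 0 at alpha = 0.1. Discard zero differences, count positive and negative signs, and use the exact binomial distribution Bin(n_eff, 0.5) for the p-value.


Step 1: Discard zero differences. Original n = 13; n_eff = number of nonzero differences = 13.
Nonzero differences (with sign): +6, +8, +3, +1, -9, +7, +3, +5, +7, +9, +9, +6, -7
Step 2: Count signs: positive = 11, negative = 2.
Step 3: Under H0: P(positive) = 0.5, so the number of positives S ~ Bin(13, 0.5).
Step 4: Two-sided exact p-value = sum of Bin(13,0.5) probabilities at or below the observed probability = 0.022461.
Step 5: alpha = 0.1. reject H0.

n_eff = 13, pos = 11, neg = 2, p = 0.022461, reject H0.


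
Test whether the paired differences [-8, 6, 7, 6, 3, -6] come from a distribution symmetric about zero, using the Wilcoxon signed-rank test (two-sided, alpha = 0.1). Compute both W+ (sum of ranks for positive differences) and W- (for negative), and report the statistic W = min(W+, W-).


Step 1: Drop any zero differences (none here) and take |d_i|.
|d| = [8, 6, 7, 6, 3, 6]
Step 2: Midrank |d_i| (ties get averaged ranks).
ranks: |8|->6, |6|->3, |7|->5, |6|->3, |3|->1, |6|->3
Step 3: Attach original signs; sum ranks with positive sign and with negative sign.
W+ = 3 + 5 + 3 + 1 = 12
W- = 6 + 3 = 9
(Check: W+ + W- = 21 should equal n(n+1)/2 = 21.)
Step 4: Test statistic W = min(W+, W-) = 9.
Step 5: Ties in |d|, so use the tie-corrected normal approximation.
        E[W] = n(n+1)/4 = 6*7/4 = 10.5.
        Tie groups: |d|=6 (t=3); sum(t^3 - t) = 24.
        Var[W] = n(n+1)(2n+1)/24 - sum(t^3-t)/48 = 546/24 - 24/48 = 22.25.
        z = (W - E[W]) / sqrt(Var[W]) = (9 - 10.5) / 4.7170 = -0.3180.
        Two-sided p = 2*Phi(z) = 0.750485.
Step 6: alpha = 0.1. fail to reject H0.

W+ = 12, W- = 9, W = min = 9, p = 0.750485, fail to reject H0.


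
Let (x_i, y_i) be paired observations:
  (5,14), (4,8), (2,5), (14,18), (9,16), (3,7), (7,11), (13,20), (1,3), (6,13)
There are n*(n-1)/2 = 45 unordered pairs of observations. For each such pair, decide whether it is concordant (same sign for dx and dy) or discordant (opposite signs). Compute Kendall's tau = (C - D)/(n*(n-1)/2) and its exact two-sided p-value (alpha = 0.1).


Step 1: Enumerate the 45 unordered pairs (i,j) with i<j and classify each by sign(x_j-x_i) * sign(y_j-y_i).
  (1,2):dx=-1,dy=-6->C; (1,3):dx=-3,dy=-9->C; (1,4):dx=+9,dy=+4->C; (1,5):dx=+4,dy=+2->C
  (1,6):dx=-2,dy=-7->C; (1,7):dx=+2,dy=-3->D; (1,8):dx=+8,dy=+6->C; (1,9):dx=-4,dy=-11->C
  (1,10):dx=+1,dy=-1->D; (2,3):dx=-2,dy=-3->C; (2,4):dx=+10,dy=+10->C; (2,5):dx=+5,dy=+8->C
  (2,6):dx=-1,dy=-1->C; (2,7):dx=+3,dy=+3->C; (2,8):dx=+9,dy=+12->C; (2,9):dx=-3,dy=-5->C
  (2,10):dx=+2,dy=+5->C; (3,4):dx=+12,dy=+13->C; (3,5):dx=+7,dy=+11->C; (3,6):dx=+1,dy=+2->C
  (3,7):dx=+5,dy=+6->C; (3,8):dx=+11,dy=+15->C; (3,9):dx=-1,dy=-2->C; (3,10):dx=+4,dy=+8->C
  (4,5):dx=-5,dy=-2->C; (4,6):dx=-11,dy=-11->C; (4,7):dx=-7,dy=-7->C; (4,8):dx=-1,dy=+2->D
  (4,9):dx=-13,dy=-15->C; (4,10):dx=-8,dy=-5->C; (5,6):dx=-6,dy=-9->C; (5,7):dx=-2,dy=-5->C
  (5,8):dx=+4,dy=+4->C; (5,9):dx=-8,dy=-13->C; (5,10):dx=-3,dy=-3->C; (6,7):dx=+4,dy=+4->C
  (6,8):dx=+10,dy=+13->C; (6,9):dx=-2,dy=-4->C; (6,10):dx=+3,dy=+6->C; (7,8):dx=+6,dy=+9->C
  (7,9):dx=-6,dy=-8->C; (7,10):dx=-1,dy=+2->D; (8,9):dx=-12,dy=-17->C; (8,10):dx=-7,dy=-7->C
  (9,10):dx=+5,dy=+10->C
Step 2: C = 41, D = 4, total pairs = 45.
Step 3: tau = (C - D)/(n(n-1)/2) = (41 - 4)/45 = 0.822222.
Step 4: Exact two-sided p-value (enumerate n! = 3628800 permutations of y under H0): p = 0.000358.
Step 5: alpha = 0.1. reject H0.

tau_b = 0.8222 (C=41, D=4), p = 0.000358, reject H0.


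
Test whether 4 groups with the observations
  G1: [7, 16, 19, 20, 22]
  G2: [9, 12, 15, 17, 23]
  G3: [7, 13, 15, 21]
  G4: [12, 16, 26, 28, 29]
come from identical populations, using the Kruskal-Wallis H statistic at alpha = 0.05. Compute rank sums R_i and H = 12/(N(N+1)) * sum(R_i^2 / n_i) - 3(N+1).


Step 1: Combine all N = 19 observations and assign midranks.
sorted (value, group, rank): (7,G1,1.5), (7,G3,1.5), (9,G2,3), (12,G2,4.5), (12,G4,4.5), (13,G3,6), (15,G2,7.5), (15,G3,7.5), (16,G1,9.5), (16,G4,9.5), (17,G2,11), (19,G1,12), (20,G1,13), (21,G3,14), (22,G1,15), (23,G2,16), (26,G4,17), (28,G4,18), (29,G4,19)
Step 2: Sum ranks within each group.
R_1 = 51 (n_1 = 5)
R_2 = 42 (n_2 = 5)
R_3 = 29 (n_3 = 4)
R_4 = 68 (n_4 = 5)
Step 3: H = 12/(N(N+1)) * sum(R_i^2/n_i) - 3(N+1)
     = 12/(19*20) * (51^2/5 + 42^2/5 + 29^2/4 + 68^2/5) - 3*20
     = 0.031579 * 2008.05 - 60
     = 3.412105.
Step 4: Ties present; correction factor C = 1 - 24/(19^3 - 19) = 0.996491. Corrected H = 3.412105 / 0.996491 = 3.424120.
Step 5: Under H0, H ~ chi^2(3); p-value = 0.330738.
Step 6: alpha = 0.05. fail to reject H0.

H = 3.4241, df = 3, p = 0.330738, fail to reject H0.


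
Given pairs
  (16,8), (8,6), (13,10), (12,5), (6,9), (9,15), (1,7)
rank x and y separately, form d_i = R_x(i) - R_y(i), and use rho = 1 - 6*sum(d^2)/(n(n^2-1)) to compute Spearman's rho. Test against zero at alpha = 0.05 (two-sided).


Step 1: Rank x and y separately (midranks; no ties here).
rank(x): 16->7, 8->3, 13->6, 12->5, 6->2, 9->4, 1->1
rank(y): 8->4, 6->2, 10->6, 5->1, 9->5, 15->7, 7->3
Step 2: d_i = R_x(i) - R_y(i); compute d_i^2.
  (7-4)^2=9, (3-2)^2=1, (6-6)^2=0, (5-1)^2=16, (2-5)^2=9, (4-7)^2=9, (1-3)^2=4
sum(d^2) = 48.
Step 3: rho = 1 - 6*48 / (7*(7^2 - 1)) = 1 - 288/336 = 0.142857.
Step 4: Under H0, t = rho * sqrt((n-2)/(1-rho^2)) = 0.3227 ~ t(5).
Step 5: Two-sided p-value from the t-distribution with 5 df = 0.759945.
Step 6: alpha = 0.05. fail to reject H0.

rho = 0.1429, p = 0.759945, fail to reject H0 at alpha = 0.05.


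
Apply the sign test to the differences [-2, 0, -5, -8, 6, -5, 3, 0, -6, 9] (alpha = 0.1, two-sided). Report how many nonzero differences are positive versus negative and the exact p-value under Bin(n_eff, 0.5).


Step 1: Discard zero differences. Original n = 10; n_eff = number of nonzero differences = 8.
Nonzero differences (with sign): -2, -5, -8, +6, -5, +3, -6, +9
Step 2: Count signs: positive = 3, negative = 5.
Step 3: Under H0: P(positive) = 0.5, so the number of positives S ~ Bin(8, 0.5).
Step 4: Two-sided exact p-value = sum of Bin(8,0.5) probabilities at or below the observed probability = 0.726562.
Step 5: alpha = 0.1. fail to reject H0.

n_eff = 8, pos = 3, neg = 5, p = 0.726562, fail to reject H0.


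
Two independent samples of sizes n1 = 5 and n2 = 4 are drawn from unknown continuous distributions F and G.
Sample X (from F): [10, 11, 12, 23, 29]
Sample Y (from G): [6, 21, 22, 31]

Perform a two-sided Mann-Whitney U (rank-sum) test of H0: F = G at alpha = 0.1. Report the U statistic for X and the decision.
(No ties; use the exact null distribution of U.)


Step 1: Combine and sort all 9 observations; assign midranks.
sorted (value, group): (6,Y), (10,X), (11,X), (12,X), (21,Y), (22,Y), (23,X), (29,X), (31,Y)
ranks: 6->1, 10->2, 11->3, 12->4, 21->5, 22->6, 23->7, 29->8, 31->9
Step 2: Rank sum for X: R1 = 2 + 3 + 4 + 7 + 8 = 24.
Step 3: U_X = R1 - n1(n1+1)/2 = 24 - 5*6/2 = 24 - 15 = 9.
       U_Y = n1*n2 - U_X = 20 - 9 = 11.
Step 4: No ties, so the exact null distribution of U (based on enumerating the C(9,5) = 126 equally likely rank assignments) gives the two-sided p-value.
Step 5: p-value = 0.904762; compare to alpha = 0.1. fail to reject H0.

U_X = 9, p = 0.904762, fail to reject H0 at alpha = 0.1.
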